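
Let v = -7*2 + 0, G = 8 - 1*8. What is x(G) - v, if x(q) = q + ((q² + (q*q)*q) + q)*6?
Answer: 14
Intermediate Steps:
G = 0 (G = 8 - 8 = 0)
x(q) = 6*q² + 6*q³ + 7*q (x(q) = q + ((q² + q²*q) + q)*6 = q + ((q² + q³) + q)*6 = q + (q + q² + q³)*6 = q + (6*q + 6*q² + 6*q³) = 6*q² + 6*q³ + 7*q)
v = -14 (v = -14 + 0 = -14)
x(G) - v = 0*(7 + 6*0 + 6*0²) - 1*(-14) = 0*(7 + 0 + 6*0) + 14 = 0*(7 + 0 + 0) + 14 = 0*7 + 14 = 0 + 14 = 14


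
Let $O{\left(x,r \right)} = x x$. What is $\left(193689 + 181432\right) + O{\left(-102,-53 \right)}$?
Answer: $385525$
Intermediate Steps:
$O{\left(x,r \right)} = x^{2}$
$\left(193689 + 181432\right) + O{\left(-102,-53 \right)} = \left(193689 + 181432\right) + \left(-102\right)^{2} = 375121 + 10404 = 385525$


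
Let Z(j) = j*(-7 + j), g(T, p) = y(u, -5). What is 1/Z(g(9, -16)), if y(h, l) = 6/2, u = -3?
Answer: -1/12 ≈ -0.083333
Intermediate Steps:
y(h, l) = 3 (y(h, l) = 6*(1/2) = 3)
g(T, p) = 3
1/Z(g(9, -16)) = 1/(3*(-7 + 3)) = 1/(3*(-4)) = 1/(-12) = -1/12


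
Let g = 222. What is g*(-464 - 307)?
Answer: -171162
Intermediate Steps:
g*(-464 - 307) = 222*(-464 - 307) = 222*(-771) = -171162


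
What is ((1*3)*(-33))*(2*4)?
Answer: -792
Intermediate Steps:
((1*3)*(-33))*(2*4) = (3*(-33))*8 = -99*8 = -792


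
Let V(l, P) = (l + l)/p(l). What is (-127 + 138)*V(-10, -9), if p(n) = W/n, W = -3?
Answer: -2200/3 ≈ -733.33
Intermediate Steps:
p(n) = -3/n
V(l, P) = -2*l²/3 (V(l, P) = (l + l)/((-3/l)) = (2*l)*(-l/3) = -2*l²/3)
(-127 + 138)*V(-10, -9) = (-127 + 138)*(-⅔*(-10)²) = 11*(-⅔*100) = 11*(-200/3) = -2200/3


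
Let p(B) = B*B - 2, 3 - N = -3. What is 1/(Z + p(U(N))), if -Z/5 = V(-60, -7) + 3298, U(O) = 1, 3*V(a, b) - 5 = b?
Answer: -3/49463 ≈ -6.0651e-5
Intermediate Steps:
N = 6 (N = 3 - 1*(-3) = 3 + 3 = 6)
V(a, b) = 5/3 + b/3
p(B) = -2 + B**2 (p(B) = B**2 - 2 = -2 + B**2)
Z = -49460/3 (Z = -5*((5/3 + (1/3)*(-7)) + 3298) = -5*((5/3 - 7/3) + 3298) = -5*(-2/3 + 3298) = -5*9892/3 = -49460/3 ≈ -16487.)
1/(Z + p(U(N))) = 1/(-49460/3 + (-2 + 1**2)) = 1/(-49460/3 + (-2 + 1)) = 1/(-49460/3 - 1) = 1/(-49463/3) = -3/49463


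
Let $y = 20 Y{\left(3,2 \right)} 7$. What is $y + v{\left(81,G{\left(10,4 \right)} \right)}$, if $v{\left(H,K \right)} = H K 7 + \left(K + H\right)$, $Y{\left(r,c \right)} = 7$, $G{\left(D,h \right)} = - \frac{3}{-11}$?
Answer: $\frac{13375}{11} \approx 1215.9$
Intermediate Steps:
$G{\left(D,h \right)} = \frac{3}{11}$ ($G{\left(D,h \right)} = \left(-3\right) \left(- \frac{1}{11}\right) = \frac{3}{11}$)
$y = 980$ ($y = 20 \cdot 7 \cdot 7 = 140 \cdot 7 = 980$)
$v{\left(H,K \right)} = H + K + 7 H K$ ($v{\left(H,K \right)} = 7 H K + \left(H + K\right) = H + K + 7 H K$)
$y + v{\left(81,G{\left(10,4 \right)} \right)} = 980 + \left(81 + \frac{3}{11} + 7 \cdot 81 \cdot \frac{3}{11}\right) = 980 + \left(81 + \frac{3}{11} + \frac{1701}{11}\right) = 980 + \frac{2595}{11} = \frac{13375}{11}$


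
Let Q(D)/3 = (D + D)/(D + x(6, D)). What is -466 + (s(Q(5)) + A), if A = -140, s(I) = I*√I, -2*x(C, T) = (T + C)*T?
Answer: -606 - 8*I*√3/9 ≈ -606.0 - 1.5396*I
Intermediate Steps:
x(C, T) = -T*(C + T)/2 (x(C, T) = -(T + C)*T/2 = -(C + T)*T/2 = -T*(C + T)/2)
Q(D) = 6*D/(D - D*(6 + D)/2) (Q(D) = 3*((D + D)/(D - D*(6 + D)/2)) = 3*((2*D)/(D - D*(6 + D)/2)) = 3*(2*D/(D - D*(6 + D)/2)) = 6*D/(D - D*(6 + D)/2))
s(I) = I^(3/2)
-466 + (s(Q(5)) + A) = -466 + ((-12/(4 + 5))^(3/2) - 140) = -466 + ((-12/9)^(3/2) - 140) = -466 + ((-12*⅑)^(3/2) - 140) = -466 + ((-4/3)^(3/2) - 140) = -466 + (-8*I*√3/9 - 140) = -466 + (-140 - 8*I*√3/9) = -606 - 8*I*√3/9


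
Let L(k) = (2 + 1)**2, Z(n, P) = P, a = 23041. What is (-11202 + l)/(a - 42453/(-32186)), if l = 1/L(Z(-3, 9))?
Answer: -17927602/36877131 ≈ -0.48614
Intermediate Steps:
L(k) = 9 (L(k) = 3**2 = 9)
l = 1/9 ≈ 0.11111
(-11202 + l)/(a - 42453/(-32186)) = (-11202 + 1/9)/(23041 - 42453/(-32186)) = -100817/(9*(23041 - 42453*(-1/32186))) = -100817/(9*(23041 + 42453/32186)) = -100817/(9*741640079/32186) = -100817/9*32186/741640079 = -17927602/36877131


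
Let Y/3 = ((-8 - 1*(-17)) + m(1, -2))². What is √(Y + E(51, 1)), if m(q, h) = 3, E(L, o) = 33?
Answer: √465 ≈ 21.564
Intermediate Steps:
Y = 432 (Y = 3*((-8 - 1*(-17)) + 3)² = 3*((-8 + 17) + 3)² = 3*(9 + 3)² = 3*12² = 3*144 = 432)
√(Y + E(51, 1)) = √(432 + 33) = √465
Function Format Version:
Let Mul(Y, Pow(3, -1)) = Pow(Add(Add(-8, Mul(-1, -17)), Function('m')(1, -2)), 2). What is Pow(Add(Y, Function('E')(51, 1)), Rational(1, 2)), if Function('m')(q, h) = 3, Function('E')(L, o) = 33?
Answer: Pow(465, Rational(1, 2)) ≈ 21.564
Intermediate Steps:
Y = 432 (Y = Mul(3, Pow(Add(Add(-8, Mul(-1, -17)), 3), 2)) = Mul(3, Pow(Add(Add(-8, 17), 3), 2)) = Mul(3, Pow(Add(9, 3), 2)) = Mul(3, Pow(12, 2)) = Mul(3, 144) = 432)
Pow(Add(Y, Function('E')(51, 1)), Rational(1, 2)) = Pow(Add(432, 33), Rational(1, 2)) = Pow(465, Rational(1, 2))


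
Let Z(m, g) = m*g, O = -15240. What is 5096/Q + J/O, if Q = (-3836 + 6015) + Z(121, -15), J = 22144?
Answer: 23902/1905 ≈ 12.547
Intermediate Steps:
Z(m, g) = g*m
Q = 364 (Q = (-3836 + 6015) - 15*121 = 2179 - 1815 = 364)
5096/Q + J/O = 5096/364 + 22144/(-15240) = 5096*(1/364) + 22144*(-1/15240) = 14 - 2768/1905 = 23902/1905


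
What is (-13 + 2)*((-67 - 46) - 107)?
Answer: 2420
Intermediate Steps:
(-13 + 2)*((-67 - 46) - 107) = -11*(-113 - 107) = -11*(-220) = 2420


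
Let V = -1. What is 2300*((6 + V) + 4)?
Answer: 20700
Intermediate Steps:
2300*((6 + V) + 4) = 2300*((6 - 1) + 4) = 2300*(5 + 4) = 2300*9 = 20700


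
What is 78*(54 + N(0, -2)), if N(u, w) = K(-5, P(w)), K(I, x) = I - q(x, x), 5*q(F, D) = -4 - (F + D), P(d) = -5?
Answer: 18642/5 ≈ 3728.4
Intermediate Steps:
q(F, D) = -⅘ - D/5 - F/5 (q(F, D) = (-4 - (F + D))/5 = (-4 - (D + F))/5 = (-4 + (-D - F))/5 = (-4 - D - F)/5 = -⅘ - D/5 - F/5)
K(I, x) = ⅘ + I + 2*x/5 (K(I, x) = I - (-⅘ - x/5 - x/5) = I - (-⅘ - 2*x/5) = I + (⅘ + 2*x/5) = ⅘ + I + 2*x/5)
N(u, w) = -31/5 (N(u, w) = ⅘ - 5 + (⅖)*(-5) = ⅘ - 5 - 2 = -31/5)
78*(54 + N(0, -2)) = 78*(54 - 31/5) = 78*(239/5) = 18642/5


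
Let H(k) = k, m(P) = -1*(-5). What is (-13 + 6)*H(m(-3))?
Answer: -35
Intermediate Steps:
m(P) = 5
(-13 + 6)*H(m(-3)) = (-13 + 6)*5 = -7*5 = -35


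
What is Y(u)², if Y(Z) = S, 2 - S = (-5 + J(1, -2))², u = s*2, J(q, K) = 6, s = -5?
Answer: 1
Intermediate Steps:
u = -10 (u = -5*2 = -10)
S = 1 (S = 2 - (-5 + 6)² = 2 - 1*1² = 2 - 1*1 = 2 - 1 = 1)
Y(Z) = 1
Y(u)² = 1² = 1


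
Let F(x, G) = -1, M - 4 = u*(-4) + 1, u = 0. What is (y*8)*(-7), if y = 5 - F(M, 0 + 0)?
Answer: -336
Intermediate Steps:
M = 5 (M = 4 + (0*(-4) + 1) = 4 + (0 + 1) = 4 + 1 = 5)
y = 6 (y = 5 - 1*(-1) = 5 + 1 = 6)
(y*8)*(-7) = (6*8)*(-7) = 48*(-7) = -336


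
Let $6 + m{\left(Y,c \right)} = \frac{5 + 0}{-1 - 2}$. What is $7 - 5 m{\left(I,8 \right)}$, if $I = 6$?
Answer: $\frac{136}{3} \approx 45.333$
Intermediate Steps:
$m{\left(Y,c \right)} = - \frac{23}{3}$ ($m{\left(Y,c \right)} = -6 + \frac{5 + 0}{-1 - 2} = -6 + \frac{5}{-3} = -6 + 5 \left(- \frac{1}{3}\right) = -6 - \frac{5}{3} = - \frac{23}{3}$)
$7 - 5 m{\left(I,8 \right)} = 7 - - \frac{115}{3} = 7 + \frac{115}{3} = \frac{136}{3}$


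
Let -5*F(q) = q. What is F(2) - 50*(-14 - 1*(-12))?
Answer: 498/5 ≈ 99.600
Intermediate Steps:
F(q) = -q/5
F(2) - 50*(-14 - 1*(-12)) = -⅕*2 - 50*(-14 - 1*(-12)) = -⅖ - 50*(-14 + 12) = -⅖ - 50*(-2) = -⅖ + 100 = 498/5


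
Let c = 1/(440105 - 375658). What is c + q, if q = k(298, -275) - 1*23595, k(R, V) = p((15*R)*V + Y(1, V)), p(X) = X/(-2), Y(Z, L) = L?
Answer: 76197943747/128894 ≈ 5.9117e+5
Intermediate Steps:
p(X) = -X/2 (p(X) = X*(-1/2) = -X/2)
k(R, V) = -V/2 - 15*R*V/2 (k(R, V) = -((15*R)*V + V)/2 = -(15*R*V + V)/2 = -(V + 15*R*V)/2 = -V/2 - 15*R*V/2)
q = 1182335/2 (q = (1/2)*(-275)*(-1 - 15*298) - 1*23595 = (1/2)*(-275)*(-1 - 4470) - 23595 = (1/2)*(-275)*(-4471) - 23595 = 1229525/2 - 23595 = 1182335/2 ≈ 5.9117e+5)
c = 1/64447 ≈ 1.5517e-5
c + q = 1/64447 + 1182335/2 = 76197943747/128894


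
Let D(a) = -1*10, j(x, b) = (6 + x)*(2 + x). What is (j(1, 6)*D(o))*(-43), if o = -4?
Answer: 9030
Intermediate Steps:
j(x, b) = (2 + x)*(6 + x)
D(a) = -10
(j(1, 6)*D(o))*(-43) = ((12 + 1² + 8*1)*(-10))*(-43) = ((12 + 1 + 8)*(-10))*(-43) = (21*(-10))*(-43) = -210*(-43) = 9030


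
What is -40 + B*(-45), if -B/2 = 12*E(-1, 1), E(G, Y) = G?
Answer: -1120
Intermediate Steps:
B = 24 (B = -24*(-1) = -2*(-12) = 24)
-40 + B*(-45) = -40 + 24*(-45) = -40 - 1080 = -1120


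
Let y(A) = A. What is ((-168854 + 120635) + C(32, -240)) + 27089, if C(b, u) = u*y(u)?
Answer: 36470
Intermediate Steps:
C(b, u) = u**2 (C(b, u) = u*u = u**2)
((-168854 + 120635) + C(32, -240)) + 27089 = ((-168854 + 120635) + (-240)**2) + 27089 = (-48219 + 57600) + 27089 = 9381 + 27089 = 36470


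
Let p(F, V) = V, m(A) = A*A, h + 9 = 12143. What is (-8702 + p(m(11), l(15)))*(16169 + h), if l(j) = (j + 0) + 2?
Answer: -245811555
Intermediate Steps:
l(j) = 2 + j (l(j) = j + 2 = 2 + j)
h = 12134 (h = -9 + 12143 = 12134)
m(A) = A**2
(-8702 + p(m(11), l(15)))*(16169 + h) = (-8702 + (2 + 15))*(16169 + 12134) = (-8702 + 17)*28303 = -8685*28303 = -245811555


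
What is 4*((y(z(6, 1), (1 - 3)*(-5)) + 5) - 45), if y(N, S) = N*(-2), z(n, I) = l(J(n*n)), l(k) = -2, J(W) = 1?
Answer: -144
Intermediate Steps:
z(n, I) = -2
y(N, S) = -2*N
4*((y(z(6, 1), (1 - 3)*(-5)) + 5) - 45) = 4*((-2*(-2) + 5) - 45) = 4*((4 + 5) - 45) = 4*(9 - 45) = 4*(-36) = -144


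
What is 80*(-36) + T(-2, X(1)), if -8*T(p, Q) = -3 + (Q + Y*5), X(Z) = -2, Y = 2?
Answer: -23045/8 ≈ -2880.6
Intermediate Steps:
T(p, Q) = -7/8 - Q/8 (T(p, Q) = -(-3 + (Q + 2*5))/8 = -(-3 + (Q + 10))/8 = -(-3 + (10 + Q))/8 = -(7 + Q)/8 = -7/8 - Q/8)
80*(-36) + T(-2, X(1)) = 80*(-36) + (-7/8 - ⅛*(-2)) = -2880 + (-7/8 + ¼) = -2880 - 5/8 = -23045/8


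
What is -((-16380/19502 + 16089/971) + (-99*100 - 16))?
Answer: 13391135441/1352603 ≈ 9900.3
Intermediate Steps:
-((-16380/19502 + 16089/971) + (-99*100 - 16)) = -((-16380*1/19502 + 16089*(1/971)) + (-9900 - 16)) = -((-1170/1393 + 16089/971) - 9916) = -(21275907/1352603 - 9916) = -1*(-13391135441/1352603) = 13391135441/1352603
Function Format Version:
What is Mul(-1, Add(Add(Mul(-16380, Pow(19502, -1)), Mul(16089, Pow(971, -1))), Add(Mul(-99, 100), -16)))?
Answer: Rational(13391135441, 1352603) ≈ 9900.3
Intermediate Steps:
Mul(-1, Add(Add(Mul(-16380, Pow(19502, -1)), Mul(16089, Pow(971, -1))), Add(Mul(-99, 100), -16))) = Mul(-1, Add(Add(Mul(-16380, Rational(1, 19502)), Mul(16089, Rational(1, 971))), Add(-9900, -16))) = Mul(-1, Add(Add(Rational(-1170, 1393), Rational(16089, 971)), -9916)) = Mul(-1, Add(Rational(21275907, 1352603), -9916)) = Mul(-1, Rational(-13391135441, 1352603)) = Rational(13391135441, 1352603)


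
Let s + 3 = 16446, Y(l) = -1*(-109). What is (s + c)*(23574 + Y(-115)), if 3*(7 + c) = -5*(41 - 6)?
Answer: 1163616839/3 ≈ 3.8787e+8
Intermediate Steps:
c = -196/3 (c = -7 + (-5*(41 - 6))/3 = -7 + (-5*35)/3 = -7 + (⅓)*(-175) = -7 - 175/3 = -196/3 ≈ -65.333)
Y(l) = 109
s = 16443 (s = -3 + 16446 = 16443)
(s + c)*(23574 + Y(-115)) = (16443 - 196/3)*(23574 + 109) = (49133/3)*23683 = 1163616839/3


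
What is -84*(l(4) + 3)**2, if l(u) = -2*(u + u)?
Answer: -14196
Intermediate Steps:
l(u) = -4*u
-84*(l(4) + 3)**2 = -84*(-4*4 + 3)**2 = -84*(-16 + 3)**2 = -84*(-13)**2 = -84*169 = -14196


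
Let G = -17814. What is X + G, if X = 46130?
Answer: 28316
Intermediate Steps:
X + G = 46130 - 17814 = 28316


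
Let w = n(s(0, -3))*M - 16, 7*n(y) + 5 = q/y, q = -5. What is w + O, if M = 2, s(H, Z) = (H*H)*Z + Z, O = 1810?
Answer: 37654/21 ≈ 1793.0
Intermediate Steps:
s(H, Z) = Z + Z*H² (s(H, Z) = H²*Z + Z = Z*H² + Z = Z + Z*H²)
n(y) = -5/7 - 5/(7*y) (n(y) = -5/7 + (-5/y)/7 = -5/7 - 5/(7*y))
w = -356/21 (w = (5*(-1 - (-3)*(1 + 0²))/(7*((-3*(1 + 0²)))))*2 - 16 = (5*(-1 - (-3)*(1 + 0))/(7*((-3*(1 + 0)))))*2 - 16 = (5*(-1 - (-3))/(7*((-3*1))))*2 - 16 = ((5/7)*(-1 - 1*(-3))/(-3))*2 - 16 = ((5/7)*(-⅓)*(-1 + 3))*2 - 16 = ((5/7)*(-⅓)*2)*2 - 16 = -10/21*2 - 16 = -20/21 - 16 = -356/21 ≈ -16.952)
w + O = -356/21 + 1810 = 37654/21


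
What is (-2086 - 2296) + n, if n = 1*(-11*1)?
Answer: -4393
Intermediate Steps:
n = -11 (n = 1*(-11) = -11)
(-2086 - 2296) + n = (-2086 - 2296) - 11 = -4382 - 11 = -4393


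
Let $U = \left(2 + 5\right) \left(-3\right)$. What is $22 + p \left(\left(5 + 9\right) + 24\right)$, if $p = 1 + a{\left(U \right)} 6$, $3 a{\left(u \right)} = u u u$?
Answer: $-703776$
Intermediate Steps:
$U = -21$ ($U = 7 \left(-3\right) = -21$)
$a{\left(u \right)} = \frac{u^{3}}{3}$ ($a{\left(u \right)} = \frac{u u u}{3} = \frac{u^{2} u}{3} = \frac{u^{3}}{3}$)
$p = -18521$ ($p = 1 + \frac{\left(-21\right)^{3}}{3} \cdot 6 = 1 + \frac{1}{3} \left(-9261\right) 6 = 1 - 18522 = -18521$)
$22 + p \left(\left(5 + 9\right) + 24\right) = 22 - 18521 \left(\left(5 + 9\right) + 24\right) = 22 - 18521 \left(14 + 24\right) = 22 - 703798 = -703776$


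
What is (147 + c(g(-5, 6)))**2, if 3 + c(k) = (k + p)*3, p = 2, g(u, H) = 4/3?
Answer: 23716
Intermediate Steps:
g(u, H) = 4/3 (g(u, H) = 4*(1/3) = 4/3)
c(k) = 3 + 3*k (c(k) = -3 + (k + 2)*3 = -3 + (2 + k)*3 = -3 + (6 + 3*k) = 3 + 3*k)
(147 + c(g(-5, 6)))**2 = (147 + (3 + 3*(4/3)))**2 = (147 + (3 + 4))**2 = (147 + 7)**2 = 154**2 = 23716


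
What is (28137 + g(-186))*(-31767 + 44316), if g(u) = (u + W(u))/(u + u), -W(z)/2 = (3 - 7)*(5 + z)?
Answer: 21895072717/62 ≈ 3.5315e+8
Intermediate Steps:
W(z) = 40 + 8*z (W(z) = -2*(3 - 7)*(5 + z) = -(-8)*(5 + z) = -2*(-20 - 4*z) = 40 + 8*z)
g(u) = (40 + 9*u)/(2*u) (g(u) = (u + (40 + 8*u))/(u + u) = (40 + 9*u)/((2*u)) = (40 + 9*u)*(1/(2*u)) = (40 + 9*u)/(2*u))
(28137 + g(-186))*(-31767 + 44316) = (28137 + (9/2 + 20/(-186)))*(-31767 + 44316) = (28137 + (9/2 + 20*(-1/186)))*12549 = (28137 + (9/2 - 10/93))*12549 = (28137 + 817/186)*12549 = (5234299/186)*12549 = 21895072717/62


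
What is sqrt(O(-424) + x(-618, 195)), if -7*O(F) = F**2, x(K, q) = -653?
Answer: 3*I*sqrt(143381)/7 ≈ 162.28*I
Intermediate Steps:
O(F) = -F**2/7
sqrt(O(-424) + x(-618, 195)) = sqrt(-1/7*(-424)**2 - 653) = sqrt(-1/7*179776 - 653) = sqrt(-179776/7 - 653) = sqrt(-184347/7) = 3*I*sqrt(143381)/7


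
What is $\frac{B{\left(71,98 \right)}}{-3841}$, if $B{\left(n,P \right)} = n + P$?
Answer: $- \frac{169}{3841} \approx -0.043999$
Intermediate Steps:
$B{\left(n,P \right)} = P + n$
$\frac{B{\left(71,98 \right)}}{-3841} = \frac{98 + 71}{-3841} = 169 \left(- \frac{1}{3841}\right) = - \frac{169}{3841}$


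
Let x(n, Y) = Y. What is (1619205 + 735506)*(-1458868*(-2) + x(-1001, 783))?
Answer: 6872268793009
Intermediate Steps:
(1619205 + 735506)*(-1458868*(-2) + x(-1001, 783)) = (1619205 + 735506)*(-1458868*(-2) + 783) = 2354711*(2917736 + 783) = 2354711*2918519 = 6872268793009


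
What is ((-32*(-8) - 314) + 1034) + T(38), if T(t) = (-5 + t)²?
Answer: 2065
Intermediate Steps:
((-32*(-8) - 314) + 1034) + T(38) = ((-32*(-8) - 314) + 1034) + (-5 + 38)² = ((256 - 314) + 1034) + 33² = (-58 + 1034) + 1089 = 976 + 1089 = 2065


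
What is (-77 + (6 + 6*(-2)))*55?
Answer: -4565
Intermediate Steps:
(-77 + (6 + 6*(-2)))*55 = (-77 + (6 - 12))*55 = (-77 - 6)*55 = -83*55 = -4565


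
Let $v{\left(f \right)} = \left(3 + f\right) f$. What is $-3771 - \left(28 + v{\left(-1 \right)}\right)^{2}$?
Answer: $-4447$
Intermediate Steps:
$v{\left(f \right)} = f \left(3 + f\right)$
$-3771 - \left(28 + v{\left(-1 \right)}\right)^{2} = -3771 - \left(28 - \left(3 - 1\right)\right)^{2} = -3771 - \left(28 - 2\right)^{2} = -3771 - 26^{2} = -3771 - 676 = -4447$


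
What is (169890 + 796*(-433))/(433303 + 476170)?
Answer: -174778/909473 ≈ -0.19217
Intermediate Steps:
(169890 + 796*(-433))/(433303 + 476170) = (169890 - 344668)/909473 = -174778*1/909473 = -174778/909473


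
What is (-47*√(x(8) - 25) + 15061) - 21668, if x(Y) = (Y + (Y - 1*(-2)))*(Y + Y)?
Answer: -6607 - 47*√263 ≈ -7369.2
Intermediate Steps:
x(Y) = 2*Y*(2 + 2*Y) (x(Y) = (Y + (Y + 2))*(2*Y) = (Y + (2 + Y))*(2*Y) = (2 + 2*Y)*(2*Y) = 2*Y*(2 + 2*Y))
(-47*√(x(8) - 25) + 15061) - 21668 = (-47*√(4*8*(1 + 8) - 25) + 15061) - 21668 = (-47*√(4*8*9 - 25) + 15061) - 21668 = (-47*√(288 - 25) + 15061) - 21668 = (-47*√263 + 15061) - 21668 = (15061 - 47*√263) - 21668 = -6607 - 47*√263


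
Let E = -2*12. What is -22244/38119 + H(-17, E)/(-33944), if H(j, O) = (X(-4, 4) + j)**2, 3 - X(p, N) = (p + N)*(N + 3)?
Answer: -190630415/323477834 ≈ -0.58932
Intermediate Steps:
E = -24
X(p, N) = 3 - (3 + N)*(N + p) (X(p, N) = 3 - (p + N)*(N + 3) = 3 - (N + p)*(3 + N) = 3 - (3 + N)*(N + p))
H(j, O) = (3 + j)**2 (H(j, O) = ((3 - 1*4**2 - 3*4 - 3*(-4) - 1*4*(-4)) + j)**2 = ((3 - 1*16 - 12 + 12 + 16) + j)**2 = ((3 - 16 - 12 + 12 + 16) + j)**2 = (3 + j)**2)
-22244/38119 + H(-17, E)/(-33944) = -22244/38119 + (3 - 17)**2/(-33944) = -22244*1/38119 + (-14)**2*(-1/33944) = -22244/38119 + 196*(-1/33944) = -22244/38119 - 49/8486 = -190630415/323477834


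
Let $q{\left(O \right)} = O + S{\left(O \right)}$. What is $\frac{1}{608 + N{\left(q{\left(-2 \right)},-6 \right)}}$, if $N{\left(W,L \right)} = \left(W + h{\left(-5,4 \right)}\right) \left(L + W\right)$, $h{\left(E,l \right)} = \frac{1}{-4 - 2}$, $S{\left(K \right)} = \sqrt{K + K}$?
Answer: $\frac{5592}{3478217} + \frac{183 i}{3478217} \approx 0.0016077 + 5.2613 \cdot 10^{-5} i$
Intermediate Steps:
$S{\left(K \right)} = \sqrt{2} \sqrt{K}$ ($S{\left(K \right)} = \sqrt{2 K} = \sqrt{2} \sqrt{K}$)
$h{\left(E,l \right)} = - \frac{1}{6}$ ($h{\left(E,l \right)} = \frac{1}{-6} = - \frac{1}{6}$)
$q{\left(O \right)} = O + \sqrt{2} \sqrt{O}$
$N{\left(W,L \right)} = \left(- \frac{1}{6} + W\right) \left(L + W\right)$ ($N{\left(W,L \right)} = \left(W - \frac{1}{6}\right) \left(L + W\right) = \left(- \frac{1}{6} + W\right) \left(L + W\right)$)
$\frac{1}{608 + N{\left(q{\left(-2 \right)},-6 \right)}} = \frac{1}{608 - \left(-1 - \left(-2 + \sqrt{2} \sqrt{-2}\right)^{2} + \frac{37 \left(-2 + \sqrt{2} \sqrt{-2}\right)}{6}\right)} = \frac{1}{608 + \left(\left(-2 + \sqrt{2} i \sqrt{2}\right)^{2} + 1 - \frac{-2 + \sqrt{2} i \sqrt{2}}{6} - 6 \left(-2 + \sqrt{2} i \sqrt{2}\right)\right)} = \frac{1}{608 + \left(\left(-2 + 2 i\right)^{2} + 1 - \frac{-2 + 2 i}{6} - 6 \left(-2 + 2 i\right)\right)} = \frac{1}{608 + \left(\left(-2 + 2 i\right)^{2} + 1 + \left(\frac{1}{3} - \frac{i}{3}\right) + \left(12 - 12 i\right)\right)} = \frac{1}{608 + \left(\frac{40}{3} + \left(-2 + 2 i\right)^{2} - \frac{37 i}{3}\right)} = \frac{1}{\frac{1864}{3} + \left(-2 + 2 i\right)^{2} - \frac{37 i}{3}}$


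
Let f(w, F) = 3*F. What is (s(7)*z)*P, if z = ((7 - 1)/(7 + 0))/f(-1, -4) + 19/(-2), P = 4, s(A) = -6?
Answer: 1608/7 ≈ 229.71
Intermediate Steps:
z = -67/7 (z = ((7 - 1)/(7 + 0))/((3*(-4))) + 19/(-2) = (6/7)/(-12) + 19*(-½) = (6*(⅐))*(-1/12) - 19/2 = (6/7)*(-1/12) - 19/2 = -1/14 - 19/2 = -67/7 ≈ -9.5714)
(s(7)*z)*P = -6*(-67/7)*4 = (402/7)*4 = 1608/7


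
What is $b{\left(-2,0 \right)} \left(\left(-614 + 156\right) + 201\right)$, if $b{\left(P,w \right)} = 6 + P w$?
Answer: $-1542$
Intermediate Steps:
$b{\left(-2,0 \right)} \left(\left(-614 + 156\right) + 201\right) = \left(6 - 0\right) \left(\left(-614 + 156\right) + 201\right) = \left(6 + 0\right) \left(-458 + 201\right) = 6 \left(-257\right) = -1542$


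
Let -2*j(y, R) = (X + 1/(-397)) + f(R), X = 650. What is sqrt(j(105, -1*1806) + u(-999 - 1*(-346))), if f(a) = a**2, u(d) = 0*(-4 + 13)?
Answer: I*sqrt(1028331267554)/794 ≈ 1277.2*I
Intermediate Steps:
u(d) = 0 (u(d) = 0*9 = 0)
j(y, R) = -258049/794 - R**2/2 (j(y, R) = -((650 + 1/(-397)) + R**2)/2 = -((650 - 1/397) + R**2)/2 = -(258049/397 + R**2)/2 = -258049/794 - R**2/2)
sqrt(j(105, -1*1806) + u(-999 - 1*(-346))) = sqrt((-258049/794 - (-1*1806)**2/2) + 0) = sqrt((-258049/794 - 1/2*(-1806)**2) + 0) = sqrt((-258049/794 - 1/2*3261636) + 0) = sqrt((-258049/794 - 1630818) + 0) = sqrt(-1295127541/794 + 0) = sqrt(-1295127541/794) = I*sqrt(1028331267554)/794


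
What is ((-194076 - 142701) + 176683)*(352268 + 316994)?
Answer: -107144830628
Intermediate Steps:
((-194076 - 142701) + 176683)*(352268 + 316994) = (-336777 + 176683)*669262 = -160094*669262 = -107144830628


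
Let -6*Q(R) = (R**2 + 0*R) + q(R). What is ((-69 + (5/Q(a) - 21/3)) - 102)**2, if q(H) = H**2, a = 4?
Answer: 8196769/256 ≈ 32019.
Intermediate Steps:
Q(R) = -R**2/3 (Q(R) = -((R**2 + 0*R) + R**2)/6 = -((R**2 + 0) + R**2)/6 = -(R**2 + R**2)/6 = -R**2/3)
((-69 + (5/Q(a) - 21/3)) - 102)**2 = ((-69 + (5/((-1/3*4**2)) - 21/3)) - 102)**2 = ((-69 + (5/((-1/3*16)) - 21*1/3)) - 102)**2 = ((-69 + (5/(-16/3) - 7)) - 102)**2 = ((-69 + (5*(-3/16) - 7)) - 102)**2 = ((-69 + (-15/16 - 7)) - 102)**2 = ((-69 - 127/16) - 102)**2 = (-1231/16 - 102)**2 = (-2863/16)**2 = 8196769/256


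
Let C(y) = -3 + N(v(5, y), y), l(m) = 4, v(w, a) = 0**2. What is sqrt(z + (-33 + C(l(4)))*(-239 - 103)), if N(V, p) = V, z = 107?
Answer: sqrt(12419) ≈ 111.44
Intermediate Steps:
v(w, a) = 0
C(y) = -3 (C(y) = -3 + 0 = -3)
sqrt(z + (-33 + C(l(4)))*(-239 - 103)) = sqrt(107 + (-33 - 3)*(-239 - 103)) = sqrt(107 - 36*(-342)) = sqrt(107 + 12312) = sqrt(12419)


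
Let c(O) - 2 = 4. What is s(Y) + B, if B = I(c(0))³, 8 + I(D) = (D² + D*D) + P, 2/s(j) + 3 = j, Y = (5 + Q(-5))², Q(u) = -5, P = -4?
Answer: 647998/3 ≈ 2.1600e+5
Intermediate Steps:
Y = 0 (Y = (5 - 5)² = 0² = 0)
s(j) = 2/(-3 + j)
c(O) = 6 (c(O) = 2 + 4 = 6)
I(D) = -12 + 2*D² (I(D) = -8 + ((D² + D*D) - 4) = -8 + ((D² + D²) - 4) = -8 + (2*D² - 4) = -8 + (-4 + 2*D²) = -12 + 2*D²)
B = 216000 (B = (-12 + 2*6²)³ = (-12 + 2*36)³ = (-12 + 72)³ = 60³ = 216000)
s(Y) + B = 2/(-3 + 0) + 216000 = 2/(-3) + 216000 = 2*(-⅓) + 216000 = -⅔ + 216000 = 647998/3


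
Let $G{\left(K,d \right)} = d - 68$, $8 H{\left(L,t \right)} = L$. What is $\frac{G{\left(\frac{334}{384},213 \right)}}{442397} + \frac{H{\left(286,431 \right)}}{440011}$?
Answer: $\frac{2227057}{5445022276} \approx 0.00040901$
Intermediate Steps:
$H{\left(L,t \right)} = \frac{L}{8}$
$G{\left(K,d \right)} = -68 + d$ ($G{\left(K,d \right)} = d - 68 = -68 + d$)
$\frac{G{\left(\frac{334}{384},213 \right)}}{442397} + \frac{H{\left(286,431 \right)}}{440011} = \frac{-68 + 213}{442397} + \frac{\frac{1}{8} \cdot 286}{440011} = 145 \cdot \frac{1}{442397} + \frac{143}{4} \cdot \frac{1}{440011} = \frac{145}{442397} + \frac{1}{12308} = \frac{2227057}{5445022276}$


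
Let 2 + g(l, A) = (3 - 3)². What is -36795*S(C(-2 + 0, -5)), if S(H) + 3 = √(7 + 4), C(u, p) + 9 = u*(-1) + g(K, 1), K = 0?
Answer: 110385 - 36795*√11 ≈ -11650.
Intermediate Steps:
g(l, A) = -2 (g(l, A) = -2 + (3 - 3)² = -2 + 0² = -2 + 0 = -2)
C(u, p) = -11 - u (C(u, p) = -9 + (u*(-1) - 2) = -9 + (-u - 2) = -9 + (-2 - u) = -11 - u)
S(H) = -3 + √11 (S(H) = -3 + √(7 + 4) = -3 + √11)
-36795*S(C(-2 + 0, -5)) = -36795*(-3 + √11) = 110385 - 36795*√11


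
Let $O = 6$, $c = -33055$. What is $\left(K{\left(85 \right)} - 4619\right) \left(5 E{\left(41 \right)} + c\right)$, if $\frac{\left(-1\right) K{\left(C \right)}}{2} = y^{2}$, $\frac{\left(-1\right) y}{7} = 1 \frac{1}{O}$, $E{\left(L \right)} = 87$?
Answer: $\frac{1356845210}{9} \approx 1.5076 \cdot 10^{8}$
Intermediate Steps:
$y = - \frac{7}{6}$ ($y = - 7 \cdot 1 \cdot \frac{1}{6} = \left(-7\right) \frac{1}{6} = - \frac{7}{6} \approx -1.1667$)
$K{\left(C \right)} = - \frac{49}{18}$ ($K{\left(C \right)} = - 2 \left(- \frac{7}{6}\right)^{2} = \left(-2\right) \frac{49}{36} = - \frac{49}{18}$)
$\left(K{\left(85 \right)} - 4619\right) \left(5 E{\left(41 \right)} + c\right) = \left(- \frac{49}{18} - 4619\right) \left(5 \cdot 87 - 33055\right) = - \frac{83191 \left(435 - 33055\right)}{18} = \left(- \frac{83191}{18}\right) \left(-32620\right) = \frac{1356845210}{9}$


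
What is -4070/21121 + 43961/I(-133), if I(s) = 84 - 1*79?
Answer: 928479931/105605 ≈ 8792.0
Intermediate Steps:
I(s) = 5 (I(s) = 84 - 79 = 5)
-4070/21121 + 43961/I(-133) = -4070/21121 + 43961/5 = 928479931/105605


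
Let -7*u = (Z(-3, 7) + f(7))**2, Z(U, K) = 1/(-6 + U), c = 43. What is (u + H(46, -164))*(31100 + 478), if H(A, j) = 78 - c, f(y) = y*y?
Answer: -1828945130/189 ≈ -9.6770e+6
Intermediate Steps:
f(y) = y**2
H(A, j) = 35 (H(A, j) = 78 - 1*43 = 78 - 43 = 35)
u = -193600/567 (u = -(1/(-6 - 3) + 7**2)**2/7 = -(1/(-9) + 49)**2/7 = -(-1/9 + 49)**2/7 = -(440/9)**2/7 = -1/7*193600/81 = -193600/567 ≈ -341.45)
(u + H(46, -164))*(31100 + 478) = (-193600/567 + 35)*(31100 + 478) = -173755/567*31578 = -1828945130/189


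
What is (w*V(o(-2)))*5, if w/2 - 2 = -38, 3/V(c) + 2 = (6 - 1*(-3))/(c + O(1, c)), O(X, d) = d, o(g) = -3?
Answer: 2160/7 ≈ 308.57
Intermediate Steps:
V(c) = 3/(-2 + 9/(2*c)) (V(c) = 3/(-2 + (6 - 1*(-3))/(c + c)) = 3/(-2 + (6 + 3)/((2*c))) = 3/(-2 + 9*(1/(2*c))) = 3/(-2 + 9/(2*c)))
w = -72 (w = 4 + 2*(-38) = 4 - 76 = -72)
(w*V(o(-2)))*5 = -(-432)*(-3)/(-9 + 4*(-3))*5 = -(-432)*(-3)/(-9 - 12)*5 = -(-432)*(-3)/(-21)*5 = -(-432)*(-3)*(-1)/21*5 = -72*(-6/7)*5 = (432/7)*5 = 2160/7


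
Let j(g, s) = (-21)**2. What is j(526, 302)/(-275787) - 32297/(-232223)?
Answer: 978298044/7116009389 ≈ 0.13748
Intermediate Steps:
j(g, s) = 441
j(526, 302)/(-275787) - 32297/(-232223) = 441/(-275787) - 32297/(-232223) = 441*(-1/275787) - 32297*(-1/232223) = -49/30643 + 32297/232223 = 978298044/7116009389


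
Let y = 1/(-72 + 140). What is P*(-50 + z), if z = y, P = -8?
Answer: 6798/17 ≈ 399.88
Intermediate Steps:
y = 1/68 ≈ 0.014706
z = 1/68 ≈ 0.014706
P*(-50 + z) = -8*(-50 + 1/68) = -8*(-3399/68) = 6798/17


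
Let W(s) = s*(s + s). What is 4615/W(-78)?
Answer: 355/936 ≈ 0.37927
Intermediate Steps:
W(s) = 2*s² (W(s) = s*(2*s) = 2*s²)
4615/W(-78) = 4615/((2*(-78)²)) = 4615/((2*6084)) = 4615/12168 = 4615*(1/12168) = 355/936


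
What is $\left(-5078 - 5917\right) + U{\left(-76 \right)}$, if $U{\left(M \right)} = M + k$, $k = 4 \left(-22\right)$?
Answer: $-11159$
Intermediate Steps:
$k = -88$
$U{\left(M \right)} = -88 + M$ ($U{\left(M \right)} = M - 88 = -88 + M$)
$\left(-5078 - 5917\right) + U{\left(-76 \right)} = \left(-5078 - 5917\right) - 164 = -10995 - 164 = -11159$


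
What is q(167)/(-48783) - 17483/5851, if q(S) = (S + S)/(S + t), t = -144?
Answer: -19618037581/6564874659 ≈ -2.9883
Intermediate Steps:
q(S) = 2*S/(-144 + S) (q(S) = (S + S)/(S - 144) = (2*S)/(-144 + S) = 2*S/(-144 + S))
q(167)/(-48783) - 17483/5851 = (2*167/(-144 + 167))/(-48783) - 17483/5851 = (2*167/23)*(-1/48783) - 17483*1/5851 = (2*167*(1/23))*(-1/48783) - 17483/5851 = (334/23)*(-1/48783) - 17483/5851 = -334/1122009 - 17483/5851 = -19618037581/6564874659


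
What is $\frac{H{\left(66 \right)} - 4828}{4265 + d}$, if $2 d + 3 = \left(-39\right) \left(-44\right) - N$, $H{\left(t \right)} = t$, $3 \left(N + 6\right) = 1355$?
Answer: $- \frac{7143}{7348} \approx -0.9721$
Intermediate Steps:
$N = \frac{1337}{3}$ ($N = -6 + \frac{1}{3} \cdot 1355 = -6 + \frac{1355}{3} = \frac{1337}{3} \approx 445.67$)
$d = \frac{1901}{3}$ ($d = - \frac{3}{2} + \frac{\left(-39\right) \left(-44\right) - \frac{1337}{3}}{2} = - \frac{3}{2} + \frac{1716 - \frac{1337}{3}}{2} = - \frac{3}{2} + \frac{1}{2} \cdot \frac{3811}{3} = - \frac{3}{2} + \frac{3811}{6} = \frac{1901}{3} \approx 633.67$)
$\frac{H{\left(66 \right)} - 4828}{4265 + d} = \frac{66 - 4828}{4265 + \frac{1901}{3}} = - \frac{4762}{\frac{14696}{3}} = \left(-4762\right) \frac{3}{14696} = - \frac{7143}{7348}$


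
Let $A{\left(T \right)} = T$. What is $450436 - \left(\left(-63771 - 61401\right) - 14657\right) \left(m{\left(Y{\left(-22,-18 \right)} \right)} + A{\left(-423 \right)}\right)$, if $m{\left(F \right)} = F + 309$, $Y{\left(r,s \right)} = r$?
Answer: $-18566308$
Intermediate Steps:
$m{\left(F \right)} = 309 + F$
$450436 - \left(\left(-63771 - 61401\right) - 14657\right) \left(m{\left(Y{\left(-22,-18 \right)} \right)} + A{\left(-423 \right)}\right) = 450436 - \left(\left(-63771 - 61401\right) - 14657\right) \left(\left(309 - 22\right) - 423\right) = 450436 - \left(-125172 - 14657\right) \left(287 - 423\right) = 450436 - \left(-139829\right) \left(-136\right) = 450436 - 19016744 = -18566308$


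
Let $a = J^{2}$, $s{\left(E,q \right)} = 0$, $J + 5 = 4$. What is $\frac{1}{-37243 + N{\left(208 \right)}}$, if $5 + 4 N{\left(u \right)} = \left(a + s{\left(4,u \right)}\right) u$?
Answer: $- \frac{4}{148769} \approx -2.6887 \cdot 10^{-5}$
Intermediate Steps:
$J = -1$ ($J = -5 + 4 = -1$)
$a = 1$ ($a = \left(-1\right)^{2} = 1$)
$N{\left(u \right)} = - \frac{5}{4} + \frac{u}{4}$ ($N{\left(u \right)} = - \frac{5}{4} + \frac{\left(1 + 0\right) u}{4} = - \frac{5}{4} + \frac{1 u}{4} = - \frac{5}{4} + \frac{u}{4}$)
$\frac{1}{-37243 + N{\left(208 \right)}} = \frac{1}{-37243 + \left(- \frac{5}{4} + \frac{1}{4} \cdot 208\right)} = \frac{1}{-37243 + \left(- \frac{5}{4} + 52\right)} = \frac{1}{-37243 + \frac{203}{4}} = \frac{1}{- \frac{148769}{4}} = - \frac{4}{148769}$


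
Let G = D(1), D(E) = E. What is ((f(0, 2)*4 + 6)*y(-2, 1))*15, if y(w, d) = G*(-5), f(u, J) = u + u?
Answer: -450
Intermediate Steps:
f(u, J) = 2*u
G = 1
y(w, d) = -5 (y(w, d) = 1*(-5) = -5)
((f(0, 2)*4 + 6)*y(-2, 1))*15 = (((2*0)*4 + 6)*(-5))*15 = ((0*4 + 6)*(-5))*15 = ((0 + 6)*(-5))*15 = (6*(-5))*15 = -30*15 = -450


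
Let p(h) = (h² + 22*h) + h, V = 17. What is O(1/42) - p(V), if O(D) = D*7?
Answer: -4079/6 ≈ -679.83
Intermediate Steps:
O(D) = 7*D
p(h) = h² + 23*h
O(1/42) - p(V) = 7/42 - 17*(23 + 17) = 7*(1/42) - 17*40 = ⅙ - 1*680 = ⅙ - 680 = -4079/6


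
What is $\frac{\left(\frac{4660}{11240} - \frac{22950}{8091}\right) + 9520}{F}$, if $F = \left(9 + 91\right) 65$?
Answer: $\frac{4808642127}{3284047000} \approx 1.4642$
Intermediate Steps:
$F = 6500$ ($F = 100 \cdot 65 = 6500$)
$\frac{\left(\frac{4660}{11240} - \frac{22950}{8091}\right) + 9520}{F} = \frac{\left(\frac{4660}{11240} - \frac{22950}{8091}\right) + 9520}{6500} = \left(\left(4660 \cdot \frac{1}{11240} - \frac{2550}{899}\right) + 9520\right) \frac{1}{6500} = \left(\left(\frac{233}{562} - \frac{2550}{899}\right) + 9520\right) \frac{1}{6500} = \left(- \frac{1223633}{505238} + 9520\right) \frac{1}{6500} = \frac{4808642127}{505238} \cdot \frac{1}{6500} = \frac{4808642127}{3284047000}$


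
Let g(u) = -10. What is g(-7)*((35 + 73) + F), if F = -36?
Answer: -720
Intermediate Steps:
g(-7)*((35 + 73) + F) = -10*((35 + 73) - 36) = -10*(108 - 36) = -10*72 = -720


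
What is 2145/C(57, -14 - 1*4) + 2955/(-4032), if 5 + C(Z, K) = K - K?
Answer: -577561/1344 ≈ -429.73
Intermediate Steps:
C(Z, K) = -5 (C(Z, K) = -5 + (K - K) = -5 + 0 = -5)
2145/C(57, -14 - 1*4) + 2955/(-4032) = 2145/(-5) + 2955/(-4032) = 2145*(-⅕) + 2955*(-1/4032) = -429 - 985/1344 = -577561/1344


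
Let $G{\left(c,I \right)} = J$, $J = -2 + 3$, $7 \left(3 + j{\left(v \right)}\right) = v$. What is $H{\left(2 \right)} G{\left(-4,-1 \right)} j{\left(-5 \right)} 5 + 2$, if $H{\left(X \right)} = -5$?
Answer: $\frac{664}{7} \approx 94.857$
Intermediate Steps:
$j{\left(v \right)} = -3 + \frac{v}{7}$
$J = 1$
$G{\left(c,I \right)} = 1$
$H{\left(2 \right)} G{\left(-4,-1 \right)} j{\left(-5 \right)} 5 + 2 = - 5 \cdot 1 \left(-3 + \frac{1}{7} \left(-5\right)\right) 5 + 2 = - 5 \cdot 1 \left(-3 - \frac{5}{7}\right) 5 + 2 = - 5 \cdot 1 \left(- \frac{26}{7}\right) 5 + 2 = - 5 \left(\left(- \frac{26}{7}\right) 5\right) + 2 = \left(-5\right) \left(- \frac{130}{7}\right) + 2 = \frac{650}{7} + 2 = \frac{664}{7}$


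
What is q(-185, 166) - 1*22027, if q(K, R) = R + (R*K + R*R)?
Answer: -25015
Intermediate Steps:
q(K, R) = R + R² + K*R (q(K, R) = R + (K*R + R²) = R + (R² + K*R) = R + R² + K*R)
q(-185, 166) - 1*22027 = 166*(1 - 185 + 166) - 1*22027 = 166*(-18) - 22027 = -2988 - 22027 = -25015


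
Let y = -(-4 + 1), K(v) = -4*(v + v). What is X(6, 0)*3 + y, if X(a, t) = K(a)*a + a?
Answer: -843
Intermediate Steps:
K(v) = -8*v
y = 3 (y = -1*(-3) = 3)
X(a, t) = a - 8*a² (X(a, t) = (-8*a)*a + a = -8*a² + a = a - 8*a²)
X(6, 0)*3 + y = (6*(1 - 8*6))*3 + 3 = (6*(1 - 48))*3 + 3 = (6*(-47))*3 + 3 = -282*3 + 3 = -846 + 3 = -843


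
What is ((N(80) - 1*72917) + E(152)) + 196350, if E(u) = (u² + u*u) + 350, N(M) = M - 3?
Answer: 170068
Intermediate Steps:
N(M) = -3 + M
E(u) = 350 + 2*u² (E(u) = (u² + u²) + 350 = 2*u² + 350 = 350 + 2*u²)
((N(80) - 1*72917) + E(152)) + 196350 = (((-3 + 80) - 1*72917) + (350 + 2*152²)) + 196350 = ((77 - 72917) + (350 + 2*23104)) + 196350 = (-72840 + (350 + 46208)) + 196350 = (-72840 + 46558) + 196350 = -26282 + 196350 = 170068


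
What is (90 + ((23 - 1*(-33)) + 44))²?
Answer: 36100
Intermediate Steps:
(90 + ((23 - 1*(-33)) + 44))² = (90 + ((23 + 33) + 44))² = (90 + (56 + 44))² = (90 + 100)² = 190² = 36100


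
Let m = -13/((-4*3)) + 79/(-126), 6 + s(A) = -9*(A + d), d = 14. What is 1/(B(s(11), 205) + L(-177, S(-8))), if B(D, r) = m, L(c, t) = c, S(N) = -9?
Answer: -252/44489 ≈ -0.0056643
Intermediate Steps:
s(A) = -132 - 9*A (s(A) = -6 - 9*(A + 14) = -6 - 9*(14 + A) = -6 + (-126 - 9*A) = -132 - 9*A)
m = 115/252 (m = -13/(-12) + 79*(-1/126) = -13*(-1/12) - 79/126 = 13/12 - 79/126 = 115/252 ≈ 0.45635)
B(D, r) = 115/252
1/(B(s(11), 205) + L(-177, S(-8))) = 1/(115/252 - 177) = 1/(-44489/252) = -252/44489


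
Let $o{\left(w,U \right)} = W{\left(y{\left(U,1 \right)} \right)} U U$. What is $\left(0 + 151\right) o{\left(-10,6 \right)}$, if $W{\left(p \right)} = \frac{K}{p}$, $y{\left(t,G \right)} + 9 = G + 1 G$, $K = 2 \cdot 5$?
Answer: $- \frac{54360}{7} \approx -7765.7$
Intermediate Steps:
$K = 10$
$y{\left(t,G \right)} = -9 + 2 G$ ($y{\left(t,G \right)} = -9 + \left(G + 1 G\right) = -9 + \left(G + G\right) = -9 + 2 G$)
$W{\left(p \right)} = \frac{10}{p}$
$o{\left(w,U \right)} = - \frac{10 U^{2}}{7}$ ($o{\left(w,U \right)} = \frac{10}{-9 + 2 \cdot 1} U U = \frac{10}{-9 + 2} U U = \frac{10}{-7} U U = 10 \left(- \frac{1}{7}\right) U U = - \frac{10 U}{7} U = - \frac{10 U^{2}}{7}$)
$\left(0 + 151\right) o{\left(-10,6 \right)} = \left(0 + 151\right) \left(- \frac{10 \cdot 6^{2}}{7}\right) = 151 \left(\left(- \frac{10}{7}\right) 36\right) = 151 \left(- \frac{360}{7}\right) = - \frac{54360}{7}$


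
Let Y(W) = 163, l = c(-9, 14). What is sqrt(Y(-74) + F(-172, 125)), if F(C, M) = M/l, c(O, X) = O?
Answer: sqrt(1342)/3 ≈ 12.211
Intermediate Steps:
l = -9
F(C, M) = -M/9 (F(C, M) = M/(-9) = M*(-1/9) = -M/9)
sqrt(Y(-74) + F(-172, 125)) = sqrt(163 - 1/9*125) = sqrt(163 - 125/9) = sqrt(1342/9) = sqrt(1342)/3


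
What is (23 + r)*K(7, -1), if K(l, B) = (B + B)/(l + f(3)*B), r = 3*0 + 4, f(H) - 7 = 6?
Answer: 9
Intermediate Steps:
f(H) = 13 (f(H) = 7 + 6 = 13)
r = 4 (r = 0 + 4 = 4)
K(l, B) = 2*B/(l + 13*B) (K(l, B) = (B + B)/(l + 13*B) = (2*B)/(l + 13*B) = 2*B/(l + 13*B))
(23 + r)*K(7, -1) = (23 + 4)*(2*(-1)/(7 + 13*(-1))) = 27*(2*(-1)/(7 - 13)) = 27*(2*(-1)/(-6)) = 27*(2*(-1)*(-⅙)) = 27*(⅓) = 9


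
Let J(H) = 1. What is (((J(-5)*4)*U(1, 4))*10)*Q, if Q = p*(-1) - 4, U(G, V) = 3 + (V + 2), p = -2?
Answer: -720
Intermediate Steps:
U(G, V) = 5 + V (U(G, V) = 3 + (2 + V) = 5 + V)
Q = -2 (Q = -2*(-1) - 4 = 2 - 4 = -2)
(((J(-5)*4)*U(1, 4))*10)*Q = (((1*4)*(5 + 4))*10)*(-2) = ((4*9)*10)*(-2) = (36*10)*(-2) = 360*(-2) = -720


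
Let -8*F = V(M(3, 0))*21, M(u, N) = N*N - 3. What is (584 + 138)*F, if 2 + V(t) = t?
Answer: 37905/4 ≈ 9476.3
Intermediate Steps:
M(u, N) = -3 + N**2 (M(u, N) = N**2 - 3 = -3 + N**2)
V(t) = -2 + t
F = 105/8 (F = -(-2 + (-3 + 0**2))*21/8 = -(-2 + (-3 + 0))*21/8 = -(-2 - 3)*21/8 = -(-5)*21/8 = -1/8*(-105) = 105/8 ≈ 13.125)
(584 + 138)*F = (584 + 138)*(105/8) = 722*(105/8) = 37905/4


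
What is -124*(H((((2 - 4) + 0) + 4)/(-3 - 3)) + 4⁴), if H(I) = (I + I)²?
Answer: -286192/9 ≈ -31799.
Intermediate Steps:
H(I) = 4*I² (H(I) = (2*I)² = 4*I²)
-124*(H((((2 - 4) + 0) + 4)/(-3 - 3)) + 4⁴) = -124*(4*((((2 - 4) + 0) + 4)/(-3 - 3))² + 4⁴) = -124*(4*(((-2 + 0) + 4)/(-6))² + 256) = -124*(4*((-2 + 4)*(-⅙))² + 256) = -124*(4*(2*(-⅙))² + 256) = -124*(4*(-⅓)² + 256) = -124*(4*(⅑) + 256) = -124*(4/9 + 256) = -124*2308/9 = -286192/9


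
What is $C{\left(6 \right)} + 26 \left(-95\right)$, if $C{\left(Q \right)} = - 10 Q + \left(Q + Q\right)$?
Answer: $-2518$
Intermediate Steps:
$C{\left(Q \right)} = - 8 Q$ ($C{\left(Q \right)} = - 10 Q + 2 Q = - 8 Q$)
$C{\left(6 \right)} + 26 \left(-95\right) = \left(-8\right) 6 + 26 \left(-95\right) = -48 - 2470 = -2518$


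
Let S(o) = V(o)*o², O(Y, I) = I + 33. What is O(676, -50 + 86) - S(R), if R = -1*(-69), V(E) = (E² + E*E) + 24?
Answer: -45448437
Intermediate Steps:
V(E) = 24 + 2*E² (V(E) = (E² + E²) + 24 = 2*E² + 24 = 24 + 2*E²)
R = 69
O(Y, I) = 33 + I
S(o) = o²*(24 + 2*o²) (S(o) = (24 + 2*o²)*o² = o²*(24 + 2*o²))
O(676, -50 + 86) - S(R) = (33 + (-50 + 86)) - 2*69²*(12 + 69²) = (33 + 36) - 2*4761*(12 + 4761) = 69 - 2*4761*4773 = 69 - 1*45448506 = 69 - 45448506 = -45448437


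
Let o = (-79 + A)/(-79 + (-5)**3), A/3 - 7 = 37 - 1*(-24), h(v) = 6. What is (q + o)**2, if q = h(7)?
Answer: 1207801/41616 ≈ 29.023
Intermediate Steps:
A = 204 (A = 21 + 3*(37 - 1*(-24)) = 21 + 3*(37 + 24) = 21 + 3*61 = 21 + 183 = 204)
q = 6
o = -125/204 (o = (-79 + 204)/(-79 + (-5)**3) = 125/(-79 - 125) = 125/(-204) = 125*(-1/204) = -125/204 ≈ -0.61275)
(q + o)**2 = (6 - 125/204)**2 = (1099/204)**2 = 1207801/41616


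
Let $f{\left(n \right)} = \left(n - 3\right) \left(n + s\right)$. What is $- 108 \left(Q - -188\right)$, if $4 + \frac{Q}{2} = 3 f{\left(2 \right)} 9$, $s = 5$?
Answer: $21384$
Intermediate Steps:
$f{\left(n \right)} = \left(-3 + n\right) \left(5 + n\right)$ ($f{\left(n \right)} = \left(n - 3\right) \left(n + 5\right) = \left(-3 + n\right) \left(5 + n\right)$)
$Q = -386$ ($Q = -8 + 2 \cdot 3 \left(-15 + 2^{2} + 2 \cdot 2\right) 9 = -8 + 2 \cdot 3 \left(-15 + 4 + 4\right) 9 = -8 + 2 \cdot 3 \left(-7\right) 9 = -8 + 2 \left(\left(-21\right) 9\right) = -8 + 2 \left(-189\right) = -8 - 378 = -386$)
$- 108 \left(Q - -188\right) = - 108 \left(-386 - -188\right) = - 108 \left(-386 + \left(-16 + 204\right)\right) = - 108 \left(-386 + 188\right) = \left(-108\right) \left(-198\right) = 21384$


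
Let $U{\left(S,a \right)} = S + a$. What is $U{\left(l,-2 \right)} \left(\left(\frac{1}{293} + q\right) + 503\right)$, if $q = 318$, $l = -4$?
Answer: $- \frac{1443324}{293} \approx -4926.0$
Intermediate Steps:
$U{\left(l,-2 \right)} \left(\left(\frac{1}{293} + q\right) + 503\right) = \left(-4 - 2\right) \left(\left(\frac{1}{293} + 318\right) + 503\right) = - 6 \left(\left(\frac{1}{293} + 318\right) + 503\right) = - 6 \left(\frac{93175}{293} + 503\right) = \left(-6\right) \frac{240554}{293} = - \frac{1443324}{293}$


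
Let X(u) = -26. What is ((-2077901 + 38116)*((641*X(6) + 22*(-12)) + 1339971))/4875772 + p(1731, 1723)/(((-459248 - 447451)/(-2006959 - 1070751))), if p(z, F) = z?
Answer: -73362128303140715/133965381716 ≈ -5.4762e+5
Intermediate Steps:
((-2077901 + 38116)*((641*X(6) + 22*(-12)) + 1339971))/4875772 + p(1731, 1723)/(((-459248 - 447451)/(-2006959 - 1070751))) = ((-2077901 + 38116)*((641*(-26) + 22*(-12)) + 1339971))/4875772 + 1731/(((-459248 - 447451)/(-2006959 - 1070751))) = -2039785*((-16666 - 264) + 1339971)*(1/4875772) + 1731/((-906699/(-3077710))) = -2039785*(-16930 + 1339971)*(1/4875772) + 1731/((-906699*(-1/3077710))) = -2039785*1323041*(1/4875772) + 1731/(906699/3077710) = -2698719186185*1/4875772 + 1731*(3077710/906699) = -245338107835/443252 + 1775838670/302233 = -73362128303140715/133965381716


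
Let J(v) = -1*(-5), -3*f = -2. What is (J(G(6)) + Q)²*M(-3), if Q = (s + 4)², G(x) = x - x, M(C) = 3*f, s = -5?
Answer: 72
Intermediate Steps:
f = ⅔ (f = -⅓*(-2) = ⅔ ≈ 0.66667)
M(C) = 2 (M(C) = 3*(⅔) = 2)
G(x) = 0
Q = 1 (Q = (-5 + 4)² = (-1)² = 1)
J(v) = 5
(J(G(6)) + Q)²*M(-3) = (5 + 1)²*2 = 6²*2 = 36*2 = 72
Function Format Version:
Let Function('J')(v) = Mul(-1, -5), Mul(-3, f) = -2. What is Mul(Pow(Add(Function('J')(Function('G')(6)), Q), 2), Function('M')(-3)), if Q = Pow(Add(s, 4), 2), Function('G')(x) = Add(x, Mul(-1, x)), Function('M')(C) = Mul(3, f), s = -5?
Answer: 72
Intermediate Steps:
f = Rational(2, 3) (f = Mul(Rational(-1, 3), -2) = Rational(2, 3) ≈ 0.66667)
Function('M')(C) = 2 (Function('M')(C) = Mul(3, Rational(2, 3)) = 2)
Function('G')(x) = 0
Q = 1 (Q = Pow(Add(-5, 4), 2) = Pow(-1, 2) = 1)
Function('J')(v) = 5
Mul(Pow(Add(Function('J')(Function('G')(6)), Q), 2), Function('M')(-3)) = Mul(Pow(Add(5, 1), 2), 2) = Mul(Pow(6, 2), 2) = Mul(36, 2) = 72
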